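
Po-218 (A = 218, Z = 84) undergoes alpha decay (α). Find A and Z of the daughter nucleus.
Daughter: A = 214, Z = 82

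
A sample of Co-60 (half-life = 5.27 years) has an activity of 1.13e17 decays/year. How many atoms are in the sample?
N = A/λ = 8.591e17 atoms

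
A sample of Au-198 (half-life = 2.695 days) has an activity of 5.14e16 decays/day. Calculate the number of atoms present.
N = A/λ = 1.998e17 atoms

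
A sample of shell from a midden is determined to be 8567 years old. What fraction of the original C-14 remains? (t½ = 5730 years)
N/N₀ = (1/2)^(t/t½) = 0.3548 = 35.5%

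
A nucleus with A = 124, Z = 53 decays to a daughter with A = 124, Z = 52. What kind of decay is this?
ΔA = 0, ΔZ = -1 ⇒ beta-plus decay (β⁺) or electron capture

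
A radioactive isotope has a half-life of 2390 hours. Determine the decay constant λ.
λ = ln(2)/t½ = 2.9e-4 hour⁻¹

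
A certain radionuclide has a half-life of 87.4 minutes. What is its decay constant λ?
λ = ln(2)/t½ = 0.007931 minute⁻¹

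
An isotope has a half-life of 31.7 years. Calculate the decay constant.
λ = ln(2)/t½ = 0.02187 year⁻¹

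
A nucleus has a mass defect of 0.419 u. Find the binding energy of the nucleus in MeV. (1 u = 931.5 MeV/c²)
B.E. = Δm × 931.5 = 390.3 MeV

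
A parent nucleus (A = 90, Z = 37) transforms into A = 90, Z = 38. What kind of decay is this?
ΔA = 0, ΔZ = +1 ⇒ beta-minus decay (β⁻)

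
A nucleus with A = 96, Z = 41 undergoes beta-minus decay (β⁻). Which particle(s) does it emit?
β⁻: electron (e⁻) + antineutrino (ν̄ₑ)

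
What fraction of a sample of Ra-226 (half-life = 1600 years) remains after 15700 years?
N/N₀ = (1/2)^(t/t½) = 0.001112 = 0.111%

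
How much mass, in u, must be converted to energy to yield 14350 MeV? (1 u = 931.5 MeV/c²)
m = E/c² = 15.41 u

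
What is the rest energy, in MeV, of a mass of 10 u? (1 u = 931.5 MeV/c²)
E = mc² = 9315 MeV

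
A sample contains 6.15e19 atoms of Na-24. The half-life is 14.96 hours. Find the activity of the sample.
A = λN = 2.85e18 decays/hour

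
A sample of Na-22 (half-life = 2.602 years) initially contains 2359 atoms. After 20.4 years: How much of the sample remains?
N = N₀(1/2)^(t/t½) = 10.29 atoms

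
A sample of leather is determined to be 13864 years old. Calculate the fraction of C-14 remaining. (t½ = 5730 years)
N/N₀ = (1/2)^(t/t½) = 0.1869 = 18.7%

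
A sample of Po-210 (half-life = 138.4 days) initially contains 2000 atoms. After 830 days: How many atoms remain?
N = N₀(1/2)^(t/t½) = 31.31 atoms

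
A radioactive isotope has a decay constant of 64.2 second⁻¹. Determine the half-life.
t½ = ln(2)/λ = 0.0108 seconds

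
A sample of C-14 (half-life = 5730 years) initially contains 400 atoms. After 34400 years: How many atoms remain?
N = N₀(1/2)^(t/t½) = 6.235 atoms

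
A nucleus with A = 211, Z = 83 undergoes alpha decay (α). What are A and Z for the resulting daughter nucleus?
Daughter: A = 207, Z = 81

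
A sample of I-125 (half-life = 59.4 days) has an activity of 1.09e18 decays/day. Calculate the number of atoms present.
N = A/λ = 9.341e19 atoms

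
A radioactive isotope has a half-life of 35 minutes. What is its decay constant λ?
λ = ln(2)/t½ = 0.0198 minute⁻¹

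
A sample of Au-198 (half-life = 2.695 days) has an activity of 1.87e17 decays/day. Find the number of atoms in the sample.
N = A/λ = 7.271e17 atoms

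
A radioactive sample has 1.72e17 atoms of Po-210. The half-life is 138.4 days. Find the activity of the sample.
A = λN = 8.614e14 decays/day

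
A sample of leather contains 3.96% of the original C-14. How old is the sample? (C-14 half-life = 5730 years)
Age = t½ × log₂(1/ratio) = 26690 years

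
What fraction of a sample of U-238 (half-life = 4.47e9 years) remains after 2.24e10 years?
N/N₀ = (1/2)^(t/t½) = 0.03101 = 3.1%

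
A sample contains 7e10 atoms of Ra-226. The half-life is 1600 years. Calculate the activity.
A = λN = 3.033e7 decays/year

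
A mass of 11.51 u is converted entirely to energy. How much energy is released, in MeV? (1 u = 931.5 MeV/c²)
E = mc² = 10720 MeV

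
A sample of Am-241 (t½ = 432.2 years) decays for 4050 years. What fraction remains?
N/N₀ = (1/2)^(t/t½) = 0.001511 = 0.151%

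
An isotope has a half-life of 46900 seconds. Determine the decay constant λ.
λ = ln(2)/t½ = 1.478e-5 second⁻¹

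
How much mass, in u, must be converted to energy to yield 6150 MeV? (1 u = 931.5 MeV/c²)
m = E/c² = 6.602 u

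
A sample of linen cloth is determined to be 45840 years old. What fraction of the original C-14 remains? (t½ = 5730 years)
N/N₀ = (1/2)^(t/t½) = 0.003906 = 0.391%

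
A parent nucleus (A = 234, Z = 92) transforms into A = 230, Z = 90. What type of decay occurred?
ΔA = -4, ΔZ = -2 ⇒ alpha decay (α)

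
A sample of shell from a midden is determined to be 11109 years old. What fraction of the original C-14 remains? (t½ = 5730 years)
N/N₀ = (1/2)^(t/t½) = 0.2608 = 26.1%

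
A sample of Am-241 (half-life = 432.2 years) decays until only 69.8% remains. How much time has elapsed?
t = t½ × log₂(N₀/N) = 224.2 years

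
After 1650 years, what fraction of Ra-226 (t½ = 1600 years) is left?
N/N₀ = (1/2)^(t/t½) = 0.4893 = 48.9%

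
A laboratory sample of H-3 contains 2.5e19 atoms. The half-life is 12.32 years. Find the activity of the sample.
A = λN = 1.407e18 decays/year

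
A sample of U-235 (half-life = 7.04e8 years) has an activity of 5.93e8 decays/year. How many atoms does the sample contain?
N = A/λ = 6.023e17 atoms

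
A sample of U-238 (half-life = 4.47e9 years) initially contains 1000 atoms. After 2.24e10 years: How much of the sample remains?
N = N₀(1/2)^(t/t½) = 31.01 atoms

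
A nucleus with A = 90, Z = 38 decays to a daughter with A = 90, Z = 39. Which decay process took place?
ΔA = 0, ΔZ = +1 ⇒ beta-minus decay (β⁻)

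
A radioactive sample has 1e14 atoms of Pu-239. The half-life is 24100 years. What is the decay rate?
A = λN = 2.876e9 decays/year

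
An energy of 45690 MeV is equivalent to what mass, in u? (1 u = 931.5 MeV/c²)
m = E/c² = 49.05 u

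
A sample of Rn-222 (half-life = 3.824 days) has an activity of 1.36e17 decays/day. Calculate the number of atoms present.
N = A/λ = 7.503e17 atoms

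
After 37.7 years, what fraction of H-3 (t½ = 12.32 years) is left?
N/N₀ = (1/2)^(t/t½) = 0.1199 = 12%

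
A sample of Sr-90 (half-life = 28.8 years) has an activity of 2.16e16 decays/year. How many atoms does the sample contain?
N = A/λ = 8.975e17 atoms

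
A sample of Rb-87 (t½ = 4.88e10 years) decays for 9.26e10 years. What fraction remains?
N/N₀ = (1/2)^(t/t½) = 0.2684 = 26.8%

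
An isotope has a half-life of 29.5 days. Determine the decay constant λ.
λ = ln(2)/t½ = 0.0235 day⁻¹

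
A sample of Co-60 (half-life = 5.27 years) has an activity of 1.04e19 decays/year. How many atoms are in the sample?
N = A/λ = 7.907e19 atoms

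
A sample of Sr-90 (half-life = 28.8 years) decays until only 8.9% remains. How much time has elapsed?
t = t½ × log₂(N₀/N) = 100.5 years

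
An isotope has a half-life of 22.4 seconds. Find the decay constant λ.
λ = ln(2)/t½ = 0.03094 second⁻¹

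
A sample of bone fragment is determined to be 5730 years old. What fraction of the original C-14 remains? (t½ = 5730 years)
N/N₀ = (1/2)^(t/t½) = 0.5 = 50%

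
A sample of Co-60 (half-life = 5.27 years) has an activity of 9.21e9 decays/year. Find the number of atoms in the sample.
N = A/λ = 7.002e10 atoms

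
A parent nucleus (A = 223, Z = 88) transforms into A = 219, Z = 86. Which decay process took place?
ΔA = -4, ΔZ = -2 ⇒ alpha decay (α)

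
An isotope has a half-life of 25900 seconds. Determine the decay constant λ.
λ = ln(2)/t½ = 2.676e-5 second⁻¹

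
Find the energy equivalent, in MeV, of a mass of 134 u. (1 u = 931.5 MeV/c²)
E = mc² = 1.248e5 MeV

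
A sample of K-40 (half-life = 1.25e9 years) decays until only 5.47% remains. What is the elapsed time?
t = t½ × log₂(N₀/N) = 5.24e9 years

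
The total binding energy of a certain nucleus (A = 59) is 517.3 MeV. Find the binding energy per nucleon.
B.E./A = 517.3/59 = 8.768 MeV/nucleon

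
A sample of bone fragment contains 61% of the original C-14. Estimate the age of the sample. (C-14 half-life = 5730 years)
Age = t½ × log₂(1/ratio) = 4086 years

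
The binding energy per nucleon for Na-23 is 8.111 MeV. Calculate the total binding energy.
B.E. = 8.111 × 23 = 186.6 MeV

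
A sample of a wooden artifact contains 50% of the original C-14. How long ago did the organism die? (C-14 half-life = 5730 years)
Age = t½ × log₂(1/ratio) = 5730 years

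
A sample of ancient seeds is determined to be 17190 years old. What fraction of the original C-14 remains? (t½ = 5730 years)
N/N₀ = (1/2)^(t/t½) = 0.125 = 12.5%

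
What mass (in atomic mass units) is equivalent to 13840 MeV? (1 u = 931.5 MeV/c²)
m = E/c² = 14.86 u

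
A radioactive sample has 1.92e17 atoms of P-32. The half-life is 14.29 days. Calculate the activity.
A = λN = 9.313e15 decays/day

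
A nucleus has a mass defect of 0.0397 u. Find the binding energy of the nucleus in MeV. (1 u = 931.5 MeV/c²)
B.E. = Δm × 931.5 = 36.98 MeV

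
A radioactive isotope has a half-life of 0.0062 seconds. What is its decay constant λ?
λ = ln(2)/t½ = 111.8 second⁻¹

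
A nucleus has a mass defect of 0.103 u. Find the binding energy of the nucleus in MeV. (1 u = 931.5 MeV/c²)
B.E. = Δm × 931.5 = 95.94 MeV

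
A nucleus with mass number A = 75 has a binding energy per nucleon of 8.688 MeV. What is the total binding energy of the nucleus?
B.E. = 8.688 × 75 = 651.6 MeV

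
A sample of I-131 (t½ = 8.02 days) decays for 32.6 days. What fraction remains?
N/N₀ = (1/2)^(t/t½) = 0.05975 = 5.98%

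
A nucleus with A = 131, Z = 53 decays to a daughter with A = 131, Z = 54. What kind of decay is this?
ΔA = 0, ΔZ = +1 ⇒ beta-minus decay (β⁻)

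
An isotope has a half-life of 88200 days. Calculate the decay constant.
λ = ln(2)/t½ = 7.859e-6 day⁻¹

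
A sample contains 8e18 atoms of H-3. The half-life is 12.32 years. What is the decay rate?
A = λN = 4.501e17 decays/year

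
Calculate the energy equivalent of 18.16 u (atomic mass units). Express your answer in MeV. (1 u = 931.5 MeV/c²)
E = mc² = 16920 MeV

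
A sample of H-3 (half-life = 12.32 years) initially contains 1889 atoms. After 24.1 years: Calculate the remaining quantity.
N = N₀(1/2)^(t/t½) = 486.8 atoms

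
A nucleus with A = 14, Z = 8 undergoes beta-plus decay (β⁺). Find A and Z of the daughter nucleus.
Daughter: A = 14, Z = 7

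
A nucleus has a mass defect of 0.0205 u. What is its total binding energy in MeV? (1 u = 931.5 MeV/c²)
B.E. = Δm × 931.5 = 19.1 MeV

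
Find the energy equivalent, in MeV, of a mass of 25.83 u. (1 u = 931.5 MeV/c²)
E = mc² = 24060 MeV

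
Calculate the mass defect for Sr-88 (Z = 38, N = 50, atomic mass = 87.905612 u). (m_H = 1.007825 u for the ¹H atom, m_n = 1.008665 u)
Δm = Z·m_H + N·m_n − M = 0.825 u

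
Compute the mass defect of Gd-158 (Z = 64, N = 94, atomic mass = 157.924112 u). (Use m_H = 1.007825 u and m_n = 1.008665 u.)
Δm = Z·m_H + N·m_n − M = 1.391 u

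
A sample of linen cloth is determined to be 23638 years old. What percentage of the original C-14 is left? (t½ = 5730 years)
N/N₀ = (1/2)^(t/t½) = 0.0573 = 5.73%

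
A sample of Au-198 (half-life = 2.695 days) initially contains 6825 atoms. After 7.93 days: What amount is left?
N = N₀(1/2)^(t/t½) = 887.8 atoms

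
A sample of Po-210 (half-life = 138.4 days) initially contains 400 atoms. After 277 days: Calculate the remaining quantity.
N = N₀(1/2)^(t/t½) = 99.9 atoms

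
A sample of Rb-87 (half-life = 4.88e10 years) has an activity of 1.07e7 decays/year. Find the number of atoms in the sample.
N = A/λ = 7.533e17 atoms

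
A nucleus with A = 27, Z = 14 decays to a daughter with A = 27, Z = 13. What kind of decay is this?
ΔA = 0, ΔZ = -1 ⇒ beta-plus decay (β⁺) or electron capture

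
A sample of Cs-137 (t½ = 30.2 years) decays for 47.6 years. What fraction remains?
N/N₀ = (1/2)^(t/t½) = 0.3354 = 33.5%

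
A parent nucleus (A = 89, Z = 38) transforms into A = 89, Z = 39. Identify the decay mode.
ΔA = 0, ΔZ = +1 ⇒ beta-minus decay (β⁻)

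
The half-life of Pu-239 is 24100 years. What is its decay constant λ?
λ = ln(2)/t½ = 2.876e-5 year⁻¹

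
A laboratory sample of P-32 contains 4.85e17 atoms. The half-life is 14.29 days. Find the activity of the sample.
A = λN = 2.353e16 decays/day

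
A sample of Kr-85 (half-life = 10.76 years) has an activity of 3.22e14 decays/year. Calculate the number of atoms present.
N = A/λ = 4.999e15 atoms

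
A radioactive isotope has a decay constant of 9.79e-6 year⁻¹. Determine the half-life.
t½ = ln(2)/λ = 70800 years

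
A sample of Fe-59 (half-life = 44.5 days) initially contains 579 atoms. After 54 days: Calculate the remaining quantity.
N = N₀(1/2)^(t/t½) = 249.7 atoms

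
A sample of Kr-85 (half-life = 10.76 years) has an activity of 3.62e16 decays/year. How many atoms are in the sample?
N = A/λ = 5.619e17 atoms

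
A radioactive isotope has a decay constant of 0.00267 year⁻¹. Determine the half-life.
t½ = ln(2)/λ = 259.6 years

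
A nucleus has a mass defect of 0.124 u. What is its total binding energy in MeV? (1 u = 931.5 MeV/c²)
B.E. = Δm × 931.5 = 115.5 MeV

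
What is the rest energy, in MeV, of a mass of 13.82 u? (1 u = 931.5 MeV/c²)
E = mc² = 12870 MeV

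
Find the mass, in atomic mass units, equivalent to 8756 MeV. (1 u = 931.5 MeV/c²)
m = E/c² = 9.4 u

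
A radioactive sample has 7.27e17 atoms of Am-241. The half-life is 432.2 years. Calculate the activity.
A = λN = 1.166e15 decays/year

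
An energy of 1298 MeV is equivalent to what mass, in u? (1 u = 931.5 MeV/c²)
m = E/c² = 1.393 u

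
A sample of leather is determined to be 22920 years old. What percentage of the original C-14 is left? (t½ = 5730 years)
N/N₀ = (1/2)^(t/t½) = 0.0625 = 6.25%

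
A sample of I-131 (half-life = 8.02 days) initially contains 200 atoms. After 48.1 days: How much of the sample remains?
N = N₀(1/2)^(t/t½) = 3.13 atoms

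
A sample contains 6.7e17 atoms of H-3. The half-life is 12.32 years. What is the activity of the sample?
A = λN = 3.77e16 decays/year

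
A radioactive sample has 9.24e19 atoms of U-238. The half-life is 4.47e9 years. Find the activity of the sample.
A = λN = 1.433e10 decays/year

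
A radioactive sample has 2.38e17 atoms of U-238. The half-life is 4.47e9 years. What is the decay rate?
A = λN = 3.691e7 decays/year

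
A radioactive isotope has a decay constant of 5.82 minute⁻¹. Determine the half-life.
t½ = ln(2)/λ = 0.1191 minutes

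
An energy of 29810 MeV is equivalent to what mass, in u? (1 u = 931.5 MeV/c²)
m = E/c² = 32 u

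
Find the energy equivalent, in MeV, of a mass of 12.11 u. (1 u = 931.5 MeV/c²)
E = mc² = 11280 MeV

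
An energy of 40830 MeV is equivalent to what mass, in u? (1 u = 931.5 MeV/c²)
m = E/c² = 43.83 u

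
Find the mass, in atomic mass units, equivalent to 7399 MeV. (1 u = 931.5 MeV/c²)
m = E/c² = 7.943 u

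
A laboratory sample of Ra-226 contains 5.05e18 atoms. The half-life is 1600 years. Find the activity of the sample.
A = λN = 2.188e15 decays/year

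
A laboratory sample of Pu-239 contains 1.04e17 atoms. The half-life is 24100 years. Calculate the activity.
A = λN = 2.991e12 decays/year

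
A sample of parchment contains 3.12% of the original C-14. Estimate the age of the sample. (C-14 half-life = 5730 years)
Age = t½ × log₂(1/ratio) = 28660 years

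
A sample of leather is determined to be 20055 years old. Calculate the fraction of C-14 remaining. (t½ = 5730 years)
N/N₀ = (1/2)^(t/t½) = 0.08839 = 8.84%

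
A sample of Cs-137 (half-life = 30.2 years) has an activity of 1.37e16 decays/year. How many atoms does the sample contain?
N = A/λ = 5.969e17 atoms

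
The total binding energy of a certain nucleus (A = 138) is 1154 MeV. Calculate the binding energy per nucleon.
B.E./A = 1154/138 = 8.362 MeV/nucleon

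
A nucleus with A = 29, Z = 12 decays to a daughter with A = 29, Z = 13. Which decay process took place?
ΔA = 0, ΔZ = +1 ⇒ beta-minus decay (β⁻)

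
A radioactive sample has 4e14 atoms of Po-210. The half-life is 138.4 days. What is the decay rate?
A = λN = 2.003e12 decays/day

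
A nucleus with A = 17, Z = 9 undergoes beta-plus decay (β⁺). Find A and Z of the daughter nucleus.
Daughter: A = 17, Z = 8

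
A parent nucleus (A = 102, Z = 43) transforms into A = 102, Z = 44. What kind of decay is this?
ΔA = 0, ΔZ = +1 ⇒ beta-minus decay (β⁻)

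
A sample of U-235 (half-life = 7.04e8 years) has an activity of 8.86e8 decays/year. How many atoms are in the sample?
N = A/λ = 8.999e17 atoms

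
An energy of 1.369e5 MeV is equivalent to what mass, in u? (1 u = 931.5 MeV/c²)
m = E/c² = 147 u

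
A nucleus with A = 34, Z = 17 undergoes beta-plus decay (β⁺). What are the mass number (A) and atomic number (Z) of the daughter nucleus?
Daughter: A = 34, Z = 16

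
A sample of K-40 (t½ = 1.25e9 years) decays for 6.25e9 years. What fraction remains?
N/N₀ = (1/2)^(t/t½) = 0.03125 = 3.12%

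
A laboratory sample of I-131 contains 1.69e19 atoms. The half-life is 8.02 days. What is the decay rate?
A = λN = 1.461e18 decays/day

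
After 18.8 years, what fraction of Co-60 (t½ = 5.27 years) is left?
N/N₀ = (1/2)^(t/t½) = 0.08436 = 8.44%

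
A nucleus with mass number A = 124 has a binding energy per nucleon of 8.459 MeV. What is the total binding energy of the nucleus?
B.E. = 8.459 × 124 = 1049 MeV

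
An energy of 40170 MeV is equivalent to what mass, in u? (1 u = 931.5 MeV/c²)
m = E/c² = 43.12 u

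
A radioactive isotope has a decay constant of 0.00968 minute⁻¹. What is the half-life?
t½ = ln(2)/λ = 71.61 minutes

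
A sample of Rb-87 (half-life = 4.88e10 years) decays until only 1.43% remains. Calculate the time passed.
t = t½ × log₂(N₀/N) = 2.99e11 years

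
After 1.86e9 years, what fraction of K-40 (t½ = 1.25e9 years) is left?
N/N₀ = (1/2)^(t/t½) = 0.3565 = 35.7%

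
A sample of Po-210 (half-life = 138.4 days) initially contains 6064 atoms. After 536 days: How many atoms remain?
N = N₀(1/2)^(t/t½) = 413.9 atoms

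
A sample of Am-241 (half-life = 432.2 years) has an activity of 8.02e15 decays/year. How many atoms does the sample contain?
N = A/λ = 5.001e18 atoms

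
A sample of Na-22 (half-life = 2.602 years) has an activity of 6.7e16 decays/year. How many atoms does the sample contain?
N = A/λ = 2.515e17 atoms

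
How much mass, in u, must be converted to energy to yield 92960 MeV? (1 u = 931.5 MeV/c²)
m = E/c² = 99.8 u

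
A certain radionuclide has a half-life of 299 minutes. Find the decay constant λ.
λ = ln(2)/t½ = 0.002318 minute⁻¹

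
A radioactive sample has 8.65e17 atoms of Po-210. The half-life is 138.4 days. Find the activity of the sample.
A = λN = 4.332e15 decays/day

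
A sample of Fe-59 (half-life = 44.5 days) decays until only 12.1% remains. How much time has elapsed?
t = t½ × log₂(N₀/N) = 135.6 days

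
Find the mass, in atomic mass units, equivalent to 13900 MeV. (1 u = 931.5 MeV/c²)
m = E/c² = 14.92 u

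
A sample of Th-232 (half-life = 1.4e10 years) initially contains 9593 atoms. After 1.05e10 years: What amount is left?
N = N₀(1/2)^(t/t½) = 5704 atoms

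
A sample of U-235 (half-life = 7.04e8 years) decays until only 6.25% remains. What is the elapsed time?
t = t½ × log₂(N₀/N) = 2.816e9 years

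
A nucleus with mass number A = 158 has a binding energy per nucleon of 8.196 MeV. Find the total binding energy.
B.E. = 8.196 × 158 = 1295 MeV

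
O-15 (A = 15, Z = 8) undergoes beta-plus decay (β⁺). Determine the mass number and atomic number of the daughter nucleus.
Daughter: A = 15, Z = 7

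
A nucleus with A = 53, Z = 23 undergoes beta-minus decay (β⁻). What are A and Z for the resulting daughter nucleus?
Daughter: A = 53, Z = 24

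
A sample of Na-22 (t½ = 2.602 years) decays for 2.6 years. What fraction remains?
N/N₀ = (1/2)^(t/t½) = 0.5003 = 50%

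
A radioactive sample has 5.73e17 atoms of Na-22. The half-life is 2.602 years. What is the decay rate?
A = λN = 1.526e17 decays/year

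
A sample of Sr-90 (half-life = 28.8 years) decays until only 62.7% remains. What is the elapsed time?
t = t½ × log₂(N₀/N) = 19.4 years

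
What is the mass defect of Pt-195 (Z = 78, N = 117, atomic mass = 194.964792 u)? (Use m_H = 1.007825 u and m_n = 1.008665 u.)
Δm = Z·m_H + N·m_n − M = 1.659 u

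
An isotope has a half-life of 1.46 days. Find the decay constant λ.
λ = ln(2)/t½ = 0.4748 day⁻¹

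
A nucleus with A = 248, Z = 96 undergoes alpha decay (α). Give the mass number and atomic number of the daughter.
Daughter: A = 244, Z = 94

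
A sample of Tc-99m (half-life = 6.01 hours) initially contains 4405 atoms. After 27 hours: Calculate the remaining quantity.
N = N₀(1/2)^(t/t½) = 195.7 atoms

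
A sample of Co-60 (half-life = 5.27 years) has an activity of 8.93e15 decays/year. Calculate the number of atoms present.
N = A/λ = 6.789e16 atoms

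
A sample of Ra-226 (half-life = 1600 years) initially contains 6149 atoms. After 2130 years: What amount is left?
N = N₀(1/2)^(t/t½) = 2444 atoms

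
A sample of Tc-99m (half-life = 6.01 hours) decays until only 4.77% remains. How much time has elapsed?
t = t½ × log₂(N₀/N) = 26.38 hours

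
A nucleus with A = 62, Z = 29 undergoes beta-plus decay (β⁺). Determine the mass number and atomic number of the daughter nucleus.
Daughter: A = 62, Z = 28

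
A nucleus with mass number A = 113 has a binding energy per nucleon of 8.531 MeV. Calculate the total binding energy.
B.E. = 8.531 × 113 = 964 MeV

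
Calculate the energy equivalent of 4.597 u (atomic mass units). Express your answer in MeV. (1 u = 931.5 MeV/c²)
E = mc² = 4282 MeV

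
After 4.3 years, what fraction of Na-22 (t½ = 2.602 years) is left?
N/N₀ = (1/2)^(t/t½) = 0.3181 = 31.8%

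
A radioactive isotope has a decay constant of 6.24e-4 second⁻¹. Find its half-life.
t½ = ln(2)/λ = 1111 seconds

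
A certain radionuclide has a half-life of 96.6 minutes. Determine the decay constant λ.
λ = ln(2)/t½ = 0.007175 minute⁻¹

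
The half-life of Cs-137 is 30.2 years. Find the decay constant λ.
λ = ln(2)/t½ = 0.02295 year⁻¹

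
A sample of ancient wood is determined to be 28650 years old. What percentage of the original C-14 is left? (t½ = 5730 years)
N/N₀ = (1/2)^(t/t½) = 0.03125 = 3.12%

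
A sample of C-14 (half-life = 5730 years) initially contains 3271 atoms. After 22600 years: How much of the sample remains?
N = N₀(1/2)^(t/t½) = 212.5 atoms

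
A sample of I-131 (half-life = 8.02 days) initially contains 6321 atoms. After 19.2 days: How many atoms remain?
N = N₀(1/2)^(t/t½) = 1203 atoms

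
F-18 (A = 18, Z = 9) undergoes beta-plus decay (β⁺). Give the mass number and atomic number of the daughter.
Daughter: A = 18, Z = 8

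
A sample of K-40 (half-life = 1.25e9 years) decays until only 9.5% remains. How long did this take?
t = t½ × log₂(N₀/N) = 4.245e9 years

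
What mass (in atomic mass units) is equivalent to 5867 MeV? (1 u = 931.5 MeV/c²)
m = E/c² = 6.298 u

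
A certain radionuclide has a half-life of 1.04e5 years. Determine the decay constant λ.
λ = ln(2)/t½ = 6.665e-6 year⁻¹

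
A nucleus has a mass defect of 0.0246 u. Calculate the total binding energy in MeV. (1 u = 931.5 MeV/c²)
B.E. = Δm × 931.5 = 22.91 MeV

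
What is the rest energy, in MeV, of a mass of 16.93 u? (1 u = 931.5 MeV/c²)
E = mc² = 15770 MeV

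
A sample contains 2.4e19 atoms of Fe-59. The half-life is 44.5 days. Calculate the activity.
A = λN = 3.738e17 decays/day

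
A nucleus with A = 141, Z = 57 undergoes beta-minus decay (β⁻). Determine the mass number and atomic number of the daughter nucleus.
Daughter: A = 141, Z = 58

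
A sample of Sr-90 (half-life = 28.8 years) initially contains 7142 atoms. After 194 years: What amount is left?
N = N₀(1/2)^(t/t½) = 67 atoms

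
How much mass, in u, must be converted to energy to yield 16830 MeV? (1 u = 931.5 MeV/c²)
m = E/c² = 18.07 u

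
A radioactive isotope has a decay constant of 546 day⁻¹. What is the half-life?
t½ = ln(2)/λ = 0.00127 days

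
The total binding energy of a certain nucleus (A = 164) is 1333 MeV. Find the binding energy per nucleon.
B.E./A = 1333/164 = 8.128 MeV/nucleon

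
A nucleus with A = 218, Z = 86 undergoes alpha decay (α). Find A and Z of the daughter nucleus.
Daughter: A = 214, Z = 84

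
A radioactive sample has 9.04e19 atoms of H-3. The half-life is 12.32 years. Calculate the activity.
A = λN = 5.086e18 decays/year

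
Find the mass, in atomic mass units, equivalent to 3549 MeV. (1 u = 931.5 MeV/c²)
m = E/c² = 3.81 u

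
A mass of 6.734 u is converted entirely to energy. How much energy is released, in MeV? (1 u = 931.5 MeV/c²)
E = mc² = 6273 MeV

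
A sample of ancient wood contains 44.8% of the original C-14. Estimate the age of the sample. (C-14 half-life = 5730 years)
Age = t½ × log₂(1/ratio) = 6638 years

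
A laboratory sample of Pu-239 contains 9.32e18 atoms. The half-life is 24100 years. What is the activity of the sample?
A = λN = 2.681e14 decays/year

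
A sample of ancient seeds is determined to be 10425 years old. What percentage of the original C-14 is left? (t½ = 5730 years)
N/N₀ = (1/2)^(t/t½) = 0.2833 = 28.3%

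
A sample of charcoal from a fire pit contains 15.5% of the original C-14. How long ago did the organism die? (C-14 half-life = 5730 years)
Age = t½ × log₂(1/ratio) = 15410 years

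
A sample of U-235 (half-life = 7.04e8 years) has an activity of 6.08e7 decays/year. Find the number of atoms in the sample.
N = A/λ = 6.175e16 atoms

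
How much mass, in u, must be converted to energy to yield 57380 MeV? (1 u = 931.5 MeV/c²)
m = E/c² = 61.6 u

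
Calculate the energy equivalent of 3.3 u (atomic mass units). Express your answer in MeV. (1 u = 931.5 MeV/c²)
E = mc² = 3074 MeV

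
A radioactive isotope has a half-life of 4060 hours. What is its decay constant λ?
λ = ln(2)/t½ = 1.707e-4 hour⁻¹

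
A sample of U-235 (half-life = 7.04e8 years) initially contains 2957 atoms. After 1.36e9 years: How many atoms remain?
N = N₀(1/2)^(t/t½) = 775 atoms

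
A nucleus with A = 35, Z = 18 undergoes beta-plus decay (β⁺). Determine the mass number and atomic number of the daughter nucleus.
Daughter: A = 35, Z = 17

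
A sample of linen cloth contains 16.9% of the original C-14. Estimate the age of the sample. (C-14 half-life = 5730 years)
Age = t½ × log₂(1/ratio) = 14700 years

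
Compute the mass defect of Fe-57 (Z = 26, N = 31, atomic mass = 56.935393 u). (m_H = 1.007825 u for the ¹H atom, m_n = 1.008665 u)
Δm = Z·m_H + N·m_n − M = 0.5367 u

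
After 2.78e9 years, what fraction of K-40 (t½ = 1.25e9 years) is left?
N/N₀ = (1/2)^(t/t½) = 0.214 = 21.4%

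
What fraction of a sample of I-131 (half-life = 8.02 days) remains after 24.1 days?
N/N₀ = (1/2)^(t/t½) = 0.1246 = 12.5%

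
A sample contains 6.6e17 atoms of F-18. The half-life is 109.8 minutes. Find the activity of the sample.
A = λN = 4.166e15 decays/minute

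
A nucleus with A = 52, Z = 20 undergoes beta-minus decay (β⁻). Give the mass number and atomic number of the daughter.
Daughter: A = 52, Z = 21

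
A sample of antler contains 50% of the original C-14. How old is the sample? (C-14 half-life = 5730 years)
Age = t½ × log₂(1/ratio) = 5730 years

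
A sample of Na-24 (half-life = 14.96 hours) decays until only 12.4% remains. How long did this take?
t = t½ × log₂(N₀/N) = 45.05 hours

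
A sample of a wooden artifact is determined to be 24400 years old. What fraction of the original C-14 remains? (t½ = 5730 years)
N/N₀ = (1/2)^(t/t½) = 0.05225 = 5.23%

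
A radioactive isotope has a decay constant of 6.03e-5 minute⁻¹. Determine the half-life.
t½ = ln(2)/λ = 11490 minutes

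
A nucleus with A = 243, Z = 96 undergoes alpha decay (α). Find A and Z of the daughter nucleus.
Daughter: A = 239, Z = 94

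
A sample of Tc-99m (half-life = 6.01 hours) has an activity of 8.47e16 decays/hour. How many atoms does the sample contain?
N = A/λ = 7.344e17 atoms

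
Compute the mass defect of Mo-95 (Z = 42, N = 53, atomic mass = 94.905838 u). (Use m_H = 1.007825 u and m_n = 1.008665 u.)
Δm = Z·m_H + N·m_n − M = 0.8821 u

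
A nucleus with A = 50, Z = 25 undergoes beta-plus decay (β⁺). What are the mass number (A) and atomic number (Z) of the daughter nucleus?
Daughter: A = 50, Z = 24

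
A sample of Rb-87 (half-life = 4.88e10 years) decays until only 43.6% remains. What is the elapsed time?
t = t½ × log₂(N₀/N) = 5.844e10 years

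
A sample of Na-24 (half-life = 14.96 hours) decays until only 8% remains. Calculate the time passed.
t = t½ × log₂(N₀/N) = 54.51 hours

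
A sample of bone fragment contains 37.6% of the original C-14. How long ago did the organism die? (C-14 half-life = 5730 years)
Age = t½ × log₂(1/ratio) = 8086 years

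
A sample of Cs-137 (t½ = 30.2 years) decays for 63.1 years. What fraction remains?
N/N₀ = (1/2)^(t/t½) = 0.235 = 23.5%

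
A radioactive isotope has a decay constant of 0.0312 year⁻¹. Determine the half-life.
t½ = ln(2)/λ = 22.22 years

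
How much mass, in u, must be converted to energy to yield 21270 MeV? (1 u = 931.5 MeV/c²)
m = E/c² = 22.83 u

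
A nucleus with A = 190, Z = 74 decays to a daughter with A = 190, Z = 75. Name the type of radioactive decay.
ΔA = 0, ΔZ = +1 ⇒ beta-minus decay (β⁻)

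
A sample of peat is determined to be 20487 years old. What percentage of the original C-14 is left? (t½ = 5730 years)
N/N₀ = (1/2)^(t/t½) = 0.08389 = 8.39%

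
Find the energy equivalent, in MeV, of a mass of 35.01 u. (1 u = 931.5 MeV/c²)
E = mc² = 32610 MeV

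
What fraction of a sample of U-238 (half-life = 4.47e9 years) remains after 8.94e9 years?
N/N₀ = (1/2)^(t/t½) = 0.25 = 25%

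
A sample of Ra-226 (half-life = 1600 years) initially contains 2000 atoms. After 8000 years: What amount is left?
N = N₀(1/2)^(t/t½) = 62.5 atoms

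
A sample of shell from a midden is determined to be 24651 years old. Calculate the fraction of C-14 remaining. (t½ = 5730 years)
N/N₀ = (1/2)^(t/t½) = 0.05069 = 5.07%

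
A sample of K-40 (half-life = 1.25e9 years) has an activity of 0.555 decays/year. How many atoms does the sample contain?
N = A/λ = 1.001e9 atoms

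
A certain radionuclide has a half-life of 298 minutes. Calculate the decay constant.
λ = ln(2)/t½ = 0.002326 minute⁻¹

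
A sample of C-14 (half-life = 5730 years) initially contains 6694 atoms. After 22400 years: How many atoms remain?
N = N₀(1/2)^(t/t½) = 445.5 atoms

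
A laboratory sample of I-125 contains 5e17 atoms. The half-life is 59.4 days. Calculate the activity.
A = λN = 5.835e15 decays/day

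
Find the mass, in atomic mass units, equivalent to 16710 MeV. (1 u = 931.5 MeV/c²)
m = E/c² = 17.94 u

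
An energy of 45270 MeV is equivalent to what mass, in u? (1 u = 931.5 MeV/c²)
m = E/c² = 48.6 u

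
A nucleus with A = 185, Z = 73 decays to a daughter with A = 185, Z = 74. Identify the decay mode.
ΔA = 0, ΔZ = +1 ⇒ beta-minus decay (β⁻)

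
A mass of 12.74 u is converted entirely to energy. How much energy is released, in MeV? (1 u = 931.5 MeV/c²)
E = mc² = 11870 MeV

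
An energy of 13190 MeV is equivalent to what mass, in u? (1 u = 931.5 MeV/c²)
m = E/c² = 14.16 u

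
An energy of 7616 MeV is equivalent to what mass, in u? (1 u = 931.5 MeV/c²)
m = E/c² = 8.176 u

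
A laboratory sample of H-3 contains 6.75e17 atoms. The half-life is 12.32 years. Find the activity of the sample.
A = λN = 3.798e16 decays/year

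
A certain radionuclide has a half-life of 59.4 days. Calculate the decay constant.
λ = ln(2)/t½ = 0.01167 day⁻¹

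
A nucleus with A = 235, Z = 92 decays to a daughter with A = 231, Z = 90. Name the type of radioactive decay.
ΔA = -4, ΔZ = -2 ⇒ alpha decay (α)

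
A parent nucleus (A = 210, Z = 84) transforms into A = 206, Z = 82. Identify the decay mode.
ΔA = -4, ΔZ = -2 ⇒ alpha decay (α)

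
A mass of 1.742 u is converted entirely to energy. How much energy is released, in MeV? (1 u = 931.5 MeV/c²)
E = mc² = 1623 MeV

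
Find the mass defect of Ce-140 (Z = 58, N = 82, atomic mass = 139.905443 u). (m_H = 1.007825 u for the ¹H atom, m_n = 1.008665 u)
Δm = Z·m_H + N·m_n − M = 1.259 u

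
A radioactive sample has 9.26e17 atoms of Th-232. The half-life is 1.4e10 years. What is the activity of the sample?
A = λN = 4.585e7 decays/year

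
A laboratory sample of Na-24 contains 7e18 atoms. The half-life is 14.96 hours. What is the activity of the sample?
A = λN = 3.243e17 decays/hour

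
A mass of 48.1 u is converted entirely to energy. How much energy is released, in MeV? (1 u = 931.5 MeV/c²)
E = mc² = 44810 MeV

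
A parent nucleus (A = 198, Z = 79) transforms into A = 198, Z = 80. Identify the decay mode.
ΔA = 0, ΔZ = +1 ⇒ beta-minus decay (β⁻)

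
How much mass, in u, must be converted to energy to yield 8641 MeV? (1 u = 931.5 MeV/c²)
m = E/c² = 9.276 u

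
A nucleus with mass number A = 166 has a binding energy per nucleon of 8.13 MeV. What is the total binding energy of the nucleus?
B.E. = 8.13 × 166 = 1350 MeV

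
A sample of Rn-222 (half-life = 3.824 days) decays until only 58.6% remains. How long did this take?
t = t½ × log₂(N₀/N) = 2.948 days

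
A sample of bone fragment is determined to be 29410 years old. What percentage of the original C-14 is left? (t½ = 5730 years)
N/N₀ = (1/2)^(t/t½) = 0.02851 = 2.85%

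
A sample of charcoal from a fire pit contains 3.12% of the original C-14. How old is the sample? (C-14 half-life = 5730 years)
Age = t½ × log₂(1/ratio) = 28660 years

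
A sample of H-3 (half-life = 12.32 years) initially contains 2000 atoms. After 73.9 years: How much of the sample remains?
N = N₀(1/2)^(t/t½) = 31.29 atoms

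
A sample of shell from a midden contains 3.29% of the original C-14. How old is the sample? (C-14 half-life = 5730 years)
Age = t½ × log₂(1/ratio) = 28220 years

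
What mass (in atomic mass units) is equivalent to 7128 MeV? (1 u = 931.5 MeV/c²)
m = E/c² = 7.652 u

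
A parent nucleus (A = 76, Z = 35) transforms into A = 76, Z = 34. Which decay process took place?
ΔA = 0, ΔZ = -1 ⇒ beta-plus decay (β⁺) or electron capture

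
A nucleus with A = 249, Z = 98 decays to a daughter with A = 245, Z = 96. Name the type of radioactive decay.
ΔA = -4, ΔZ = -2 ⇒ alpha decay (α)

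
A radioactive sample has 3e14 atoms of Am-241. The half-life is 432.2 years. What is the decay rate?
A = λN = 4.811e11 decays/year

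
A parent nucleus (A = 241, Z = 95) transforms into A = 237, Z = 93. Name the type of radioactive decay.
ΔA = -4, ΔZ = -2 ⇒ alpha decay (α)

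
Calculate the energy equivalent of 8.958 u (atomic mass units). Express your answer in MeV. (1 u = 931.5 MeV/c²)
E = mc² = 8344 MeV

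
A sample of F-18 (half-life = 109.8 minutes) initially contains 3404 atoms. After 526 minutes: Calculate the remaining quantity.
N = N₀(1/2)^(t/t½) = 123 atoms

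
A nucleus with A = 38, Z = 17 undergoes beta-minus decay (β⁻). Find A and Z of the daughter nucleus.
Daughter: A = 38, Z = 18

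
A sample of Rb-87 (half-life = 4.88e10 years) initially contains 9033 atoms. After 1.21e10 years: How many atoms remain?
N = N₀(1/2)^(t/t½) = 7607 atoms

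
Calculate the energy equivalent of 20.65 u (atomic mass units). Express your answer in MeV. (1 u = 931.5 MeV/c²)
E = mc² = 19240 MeV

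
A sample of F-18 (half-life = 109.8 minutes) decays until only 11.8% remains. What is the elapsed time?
t = t½ × log₂(N₀/N) = 338.5 minutes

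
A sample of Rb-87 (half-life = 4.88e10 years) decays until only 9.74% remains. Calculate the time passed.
t = t½ × log₂(N₀/N) = 1.64e11 years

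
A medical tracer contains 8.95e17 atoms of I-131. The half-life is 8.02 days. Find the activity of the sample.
A = λN = 7.735e16 decays/day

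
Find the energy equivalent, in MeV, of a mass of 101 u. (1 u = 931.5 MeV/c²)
E = mc² = 94080 MeV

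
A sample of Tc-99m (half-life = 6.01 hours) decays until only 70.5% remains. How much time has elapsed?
t = t½ × log₂(N₀/N) = 3.031 hours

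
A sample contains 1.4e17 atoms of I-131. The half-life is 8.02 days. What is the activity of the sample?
A = λN = 1.21e16 decays/day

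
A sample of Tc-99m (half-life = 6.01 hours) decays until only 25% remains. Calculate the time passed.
t = t½ × log₂(N₀/N) = 12.02 hours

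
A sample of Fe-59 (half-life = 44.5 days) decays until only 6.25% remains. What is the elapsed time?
t = t½ × log₂(N₀/N) = 178 days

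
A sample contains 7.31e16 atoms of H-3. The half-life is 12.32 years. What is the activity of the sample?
A = λN = 4.113e15 decays/year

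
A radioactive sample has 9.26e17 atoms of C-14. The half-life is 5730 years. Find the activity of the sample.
A = λN = 1.12e14 decays/year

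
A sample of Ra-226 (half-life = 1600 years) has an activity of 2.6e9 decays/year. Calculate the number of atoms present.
N = A/λ = 6.002e12 atoms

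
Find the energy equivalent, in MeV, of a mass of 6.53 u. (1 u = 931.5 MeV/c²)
E = mc² = 6083 MeV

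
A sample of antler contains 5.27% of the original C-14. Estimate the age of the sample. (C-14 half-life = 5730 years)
Age = t½ × log₂(1/ratio) = 24330 years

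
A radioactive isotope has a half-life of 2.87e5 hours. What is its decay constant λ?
λ = ln(2)/t½ = 2.415e-6 hour⁻¹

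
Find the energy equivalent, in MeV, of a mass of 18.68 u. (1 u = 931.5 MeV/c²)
E = mc² = 17400 MeV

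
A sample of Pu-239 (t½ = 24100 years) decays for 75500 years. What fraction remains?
N/N₀ = (1/2)^(t/t½) = 0.114 = 11.4%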